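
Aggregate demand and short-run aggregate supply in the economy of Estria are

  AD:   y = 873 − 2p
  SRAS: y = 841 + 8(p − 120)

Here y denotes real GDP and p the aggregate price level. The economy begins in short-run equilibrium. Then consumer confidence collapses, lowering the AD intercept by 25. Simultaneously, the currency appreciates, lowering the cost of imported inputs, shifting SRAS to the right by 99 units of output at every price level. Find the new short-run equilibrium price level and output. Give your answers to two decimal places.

p = 86.80, y = 674.40

After both shocks: AD is y = 848 − 2p and SRAS is y = 8p − 20.
Setting them equal: 868 = 10p, so p = 86.80.
Substituting into AD, y = 674.40.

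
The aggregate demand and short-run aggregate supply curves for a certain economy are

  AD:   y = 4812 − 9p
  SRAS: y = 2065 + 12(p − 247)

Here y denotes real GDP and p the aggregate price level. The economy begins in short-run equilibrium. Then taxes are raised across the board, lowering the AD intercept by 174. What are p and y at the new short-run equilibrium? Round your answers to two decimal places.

This is a negative demand shock: AD shifts left.
New AD: y = 4638 − 9p.
SRAS can be written y = 12p − 899.
Set AD = SRAS: 4638 − 9p = 12p − 899, so 5537 = 21p and p = 263.67.
Substituting into AD, y = 2265.00.

p = 263.67, y = 2265.00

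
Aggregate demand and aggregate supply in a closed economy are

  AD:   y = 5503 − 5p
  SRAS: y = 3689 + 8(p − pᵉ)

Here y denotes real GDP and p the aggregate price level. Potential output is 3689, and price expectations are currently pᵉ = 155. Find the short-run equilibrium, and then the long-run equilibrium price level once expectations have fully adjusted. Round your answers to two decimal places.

Short run: with pᵉ = 155, SRAS is y = 2449 + 8p. Setting AD = SRAS gives 3054 = 13p, so p = 234.92 and y = 5503 − 5p = 4328.38.
Output 4328.38 is above potential 3689, so over time expected prices rise and SRAS shifts left until y returns to 3689.
Long run: y = 3689 on the AD curve gives 3689 = 5503 − 5p, so p = 362.80.

Short run: p = 234.92, y = 4328.38. Long run: p = 362.80.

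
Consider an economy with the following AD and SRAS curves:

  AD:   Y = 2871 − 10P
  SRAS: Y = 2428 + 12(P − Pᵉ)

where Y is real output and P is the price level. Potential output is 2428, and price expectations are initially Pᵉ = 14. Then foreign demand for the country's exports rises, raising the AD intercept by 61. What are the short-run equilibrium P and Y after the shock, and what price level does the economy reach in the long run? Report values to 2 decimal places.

Short run: P = 30.55, Y = 2626.55. Long run: P = 50.40.

AD shifts right: new AD is Y = 2932 − 10P. With Pᵉ = 14, SRAS is Y = 2260 + 12P.
Short run: 2932 − 10P = 2260 + 12P gives 672 = 22P, so P = 30.55 and Y = 2932 − 10P = 2626.55.
Y = 2626.55 is above potential 2428; expectations adjust and SRAS shifts left until Y = 2428.
Long run: on the new AD curve, 2428 = 2932 − 10P gives P = 50.40.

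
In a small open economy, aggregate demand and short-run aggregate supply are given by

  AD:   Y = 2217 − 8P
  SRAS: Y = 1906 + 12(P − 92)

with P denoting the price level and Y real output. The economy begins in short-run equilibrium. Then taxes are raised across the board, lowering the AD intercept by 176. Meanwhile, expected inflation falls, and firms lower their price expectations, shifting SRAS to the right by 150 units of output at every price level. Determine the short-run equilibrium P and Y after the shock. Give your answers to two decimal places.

After both shocks: AD is Y = 2041 − 8P and SRAS is Y = 952 + 12P.
Setting them equal: 1089 = 20P, so P = 54.45.
Substituting into AD, Y = 1605.40.

P = 54.45, Y = 1605.40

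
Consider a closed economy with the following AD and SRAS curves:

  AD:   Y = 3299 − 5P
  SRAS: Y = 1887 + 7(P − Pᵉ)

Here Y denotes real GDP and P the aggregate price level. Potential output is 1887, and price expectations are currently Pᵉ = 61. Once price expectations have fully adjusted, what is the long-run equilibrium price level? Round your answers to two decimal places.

Short run: with Pᵉ = 61, SRAS is Y = 1460 + 7P. Setting AD = SRAS gives 1839 = 12P, so P = 153.25 and Y = 3299 − 5P = 2532.75.
Output 2532.75 is above potential 1887, so over time expected prices rise and SRAS shifts left until Y returns to 1887.
Long run: Y = 1887 on the AD curve gives 1887 = 3299 − 5P, so P = 282.40.

Long-run P = 282.40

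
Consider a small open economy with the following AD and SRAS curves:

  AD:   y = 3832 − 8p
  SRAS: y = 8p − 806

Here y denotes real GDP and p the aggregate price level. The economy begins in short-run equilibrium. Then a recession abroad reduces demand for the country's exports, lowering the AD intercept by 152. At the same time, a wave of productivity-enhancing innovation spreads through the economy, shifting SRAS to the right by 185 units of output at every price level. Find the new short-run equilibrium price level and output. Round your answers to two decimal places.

p = 268.81, y = 1529.50

After both shocks: AD is y = 3680 − 8p and SRAS is y = 8p − 621.
Setting them equal: 4301 = 16p, so p = 268.81.
Substituting into AD, y = 1529.50.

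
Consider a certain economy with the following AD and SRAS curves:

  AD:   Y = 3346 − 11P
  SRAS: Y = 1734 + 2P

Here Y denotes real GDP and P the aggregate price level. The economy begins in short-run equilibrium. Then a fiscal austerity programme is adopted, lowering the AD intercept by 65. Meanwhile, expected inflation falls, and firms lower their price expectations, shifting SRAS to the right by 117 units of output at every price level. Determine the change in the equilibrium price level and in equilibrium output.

ΔP = -14, ΔY = +89

After both shocks: AD is Y = 3281 − 11P and SRAS is Y = 1851 + 2P.
Setting them equal: 1430 = 13P, so P = 110.
Y = 3281 − 11·110 = 2071.
Initially P = 124, Y = 1982, so ΔP = -14 and ΔY = +89.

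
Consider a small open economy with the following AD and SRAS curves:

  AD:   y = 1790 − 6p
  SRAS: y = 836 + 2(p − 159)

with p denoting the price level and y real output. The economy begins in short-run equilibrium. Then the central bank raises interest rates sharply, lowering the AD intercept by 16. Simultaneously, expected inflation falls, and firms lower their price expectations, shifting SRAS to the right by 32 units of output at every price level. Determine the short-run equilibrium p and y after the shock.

After both shocks: AD is y = 1774 − 6p and SRAS is y = 550 + 2p.
Setting them equal: 1224 = 8p, so p = 153.
y = 1774 − 6·153 = 856.

p = 153, y = 856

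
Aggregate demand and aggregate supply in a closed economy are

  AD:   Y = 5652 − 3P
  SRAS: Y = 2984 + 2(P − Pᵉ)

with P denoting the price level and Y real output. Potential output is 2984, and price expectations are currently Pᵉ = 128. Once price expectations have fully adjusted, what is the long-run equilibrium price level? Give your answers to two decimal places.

Long-run P = 889.33

Short run: with Pᵉ = 128, SRAS is Y = 2728 + 2P. Setting AD = SRAS gives 2924 = 5P, so P = 584.80 and Y = 5652 − 3P = 3897.60.
Output 3897.60 is above potential 2984, so over time expected prices rise and SRAS shifts left until Y returns to 2984.
Long run: Y = 2984 on the AD curve gives 2984 = 5652 − 3P, so P = 889.33.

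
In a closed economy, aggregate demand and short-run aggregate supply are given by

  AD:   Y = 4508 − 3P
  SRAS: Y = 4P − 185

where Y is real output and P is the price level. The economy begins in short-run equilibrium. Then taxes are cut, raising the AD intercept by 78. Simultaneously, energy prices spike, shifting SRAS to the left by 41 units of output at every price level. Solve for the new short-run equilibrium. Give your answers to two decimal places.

P = 687.43, Y = 2523.71

After both shocks: AD is Y = 4586 − 3P and SRAS is Y = 4P − 226.
Setting them equal: 4812 = 7P, so P = 687.43.
Substituting into AD, Y = 2523.71.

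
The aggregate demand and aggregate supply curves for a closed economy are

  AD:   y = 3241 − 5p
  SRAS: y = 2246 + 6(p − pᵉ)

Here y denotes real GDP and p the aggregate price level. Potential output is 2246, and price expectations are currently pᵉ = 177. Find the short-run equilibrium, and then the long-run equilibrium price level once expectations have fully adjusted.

Short run: p = 187, y = 2306. Long run: p = 199.

Short run: with pᵉ = 177, SRAS is y = 1184 + 6p. Setting AD = SRAS gives 2057 = 11p, so p = 187 and y = 3241 − 5·187 = 2306.
Output 2306 is above potential 2246, so over time expected prices rise and SRAS shifts left until y returns to 2246.
Long run: y = 2246 on the AD curve gives 2246 = 3241 − 5p, so p = 199.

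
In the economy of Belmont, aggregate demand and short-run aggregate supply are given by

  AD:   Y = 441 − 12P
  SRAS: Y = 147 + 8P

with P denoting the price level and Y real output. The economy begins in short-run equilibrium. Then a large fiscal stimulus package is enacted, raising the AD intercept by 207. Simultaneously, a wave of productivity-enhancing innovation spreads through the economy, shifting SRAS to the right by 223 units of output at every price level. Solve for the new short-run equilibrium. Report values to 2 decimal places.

After both shocks: AD is Y = 648 − 12P and SRAS is Y = 370 + 8P.
Setting them equal: 278 = 20P, so P = 13.90.
Substituting into AD, Y = 481.20.

P = 13.90, Y = 481.20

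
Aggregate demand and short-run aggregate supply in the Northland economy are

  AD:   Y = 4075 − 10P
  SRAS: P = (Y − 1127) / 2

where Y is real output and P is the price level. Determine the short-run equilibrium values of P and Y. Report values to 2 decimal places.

Rearrange SRAS to Y = 1127 + 2P.
Set AD = SRAS: 4075 − 10P = 1127 + 2P, so 2948 = 12P and P = 245.67.
Substituting into AD, Y = 4075 − 10P = 1618.33.

P = 245.67, Y = 1618.33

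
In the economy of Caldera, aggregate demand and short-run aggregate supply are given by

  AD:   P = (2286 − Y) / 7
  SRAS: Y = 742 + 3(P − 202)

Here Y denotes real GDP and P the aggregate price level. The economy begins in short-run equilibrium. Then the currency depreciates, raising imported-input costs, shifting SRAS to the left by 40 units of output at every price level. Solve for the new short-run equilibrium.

P = 219, Y = 753

This is a negative supply shock: SRAS shifts left.
New SRAS: Y = 96 + 3P.
Set AD = SRAS: 2286 − 7P = 96 + 3P, so 2190 = 10P and P = 219.
Y = 2286 − 7·219 = 753.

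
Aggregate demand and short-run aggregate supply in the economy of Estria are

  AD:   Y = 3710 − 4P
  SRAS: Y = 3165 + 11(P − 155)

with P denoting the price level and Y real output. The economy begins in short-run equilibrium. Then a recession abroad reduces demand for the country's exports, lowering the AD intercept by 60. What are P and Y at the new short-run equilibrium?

P = 146, Y = 3066

This is a negative demand shock: AD shifts left.
New AD: Y = 3650 − 4P.
SRAS can be written Y = 1460 + 11P.
Set AD = SRAS: 3650 − 4P = 1460 + 11P, so 2190 = 15P and P = 146.
Y = 3650 − 4·146 = 3066.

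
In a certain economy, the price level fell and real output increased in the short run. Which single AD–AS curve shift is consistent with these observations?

SRAS shifted right

P fell and Y rose. An AD shift moves P and Y in the same direction; an SRAS shift moves them in opposite directions.
Here P and Y moved in opposite directions, so the SRAS curve shifted.
Since Y rose, SRAS shifted right.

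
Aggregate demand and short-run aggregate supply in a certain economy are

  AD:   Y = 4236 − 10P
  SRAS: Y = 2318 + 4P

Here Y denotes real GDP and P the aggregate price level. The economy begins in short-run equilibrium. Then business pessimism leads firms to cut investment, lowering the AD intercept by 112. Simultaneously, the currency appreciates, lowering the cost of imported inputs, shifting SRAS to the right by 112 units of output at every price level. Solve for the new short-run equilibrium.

P = 121, Y = 2914

After both shocks: AD is Y = 4124 − 10P and SRAS is Y = 2430 + 4P.
Setting them equal: 1694 = 14P, so P = 121.
Y = 4124 − 10·121 = 2914.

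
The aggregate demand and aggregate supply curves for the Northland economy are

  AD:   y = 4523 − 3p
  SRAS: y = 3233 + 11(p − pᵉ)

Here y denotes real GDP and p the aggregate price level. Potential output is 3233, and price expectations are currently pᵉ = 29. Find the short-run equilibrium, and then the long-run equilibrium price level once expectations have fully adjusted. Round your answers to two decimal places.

Short run: with pᵉ = 29, SRAS is y = 2914 + 11p. Setting AD = SRAS gives 1609 = 14p, so p = 114.93 and y = 4523 − 3p = 4178.21.
Output 4178.21 is above potential 3233, so over time expected prices rise and SRAS shifts left until y returns to 3233.
Long run: y = 3233 on the AD curve gives 3233 = 4523 − 3p, so p = 430.00.

Short run: p = 114.93, y = 4178.21. Long run: p = 430.00.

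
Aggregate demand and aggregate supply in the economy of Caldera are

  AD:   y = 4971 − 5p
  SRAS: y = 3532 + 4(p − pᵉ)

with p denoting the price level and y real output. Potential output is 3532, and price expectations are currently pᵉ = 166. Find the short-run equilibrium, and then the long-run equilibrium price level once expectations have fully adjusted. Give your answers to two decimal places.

Short run: p = 233.67, y = 3802.67. Long run: p = 287.80.

Short run: with pᵉ = 166, SRAS is y = 2868 + 4p. Setting AD = SRAS gives 2103 = 9p, so p = 233.67 and y = 4971 − 5p = 3802.67.
Output 3802.67 is above potential 3532, so over time expected prices rise and SRAS shifts left until y returns to 3532.
Long run: y = 3532 on the AD curve gives 3532 = 4971 − 5p, so p = 287.80.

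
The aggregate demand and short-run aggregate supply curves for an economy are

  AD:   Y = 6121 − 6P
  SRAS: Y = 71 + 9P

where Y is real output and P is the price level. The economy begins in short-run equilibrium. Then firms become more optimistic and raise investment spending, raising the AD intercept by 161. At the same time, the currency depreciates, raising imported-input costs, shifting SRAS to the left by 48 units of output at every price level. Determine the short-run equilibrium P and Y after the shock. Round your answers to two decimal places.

After both shocks: AD is Y = 6282 − 6P and SRAS is Y = 23 + 9P.
Setting them equal: 6259 = 15P, so P = 417.27.
Substituting into AD, Y = 3778.40.

P = 417.27, Y = 3778.40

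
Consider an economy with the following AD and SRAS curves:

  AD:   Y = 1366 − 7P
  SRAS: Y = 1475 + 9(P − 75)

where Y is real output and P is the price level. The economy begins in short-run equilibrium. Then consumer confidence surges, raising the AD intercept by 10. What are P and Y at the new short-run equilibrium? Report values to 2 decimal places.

This is a positive demand shock: AD shifts right.
New AD: Y = 1376 − 7P.
SRAS can be written Y = 800 + 9P.
Set AD = SRAS: 1376 − 7P = 800 + 9P, so 576 = 16P and P = 36.00.
Substituting into AD, Y = 1124.00.

P = 36.00, Y = 1124.00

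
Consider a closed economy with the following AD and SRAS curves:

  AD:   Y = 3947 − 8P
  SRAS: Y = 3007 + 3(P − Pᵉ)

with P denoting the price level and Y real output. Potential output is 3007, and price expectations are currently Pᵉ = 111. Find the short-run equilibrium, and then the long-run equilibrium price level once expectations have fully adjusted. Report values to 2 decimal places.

Short run: P = 115.73, Y = 3021.18. Long run: P = 117.50.

Short run: with Pᵉ = 111, SRAS is Y = 2674 + 3P. Setting AD = SRAS gives 1273 = 11P, so P = 115.73 and Y = 3947 − 8P = 3021.18.
Output 3021.18 is above potential 3007, so over time expected prices rise and SRAS shifts left until Y returns to 3007.
Long run: Y = 3007 on the AD curve gives 3007 = 3947 − 8P, so P = 117.50.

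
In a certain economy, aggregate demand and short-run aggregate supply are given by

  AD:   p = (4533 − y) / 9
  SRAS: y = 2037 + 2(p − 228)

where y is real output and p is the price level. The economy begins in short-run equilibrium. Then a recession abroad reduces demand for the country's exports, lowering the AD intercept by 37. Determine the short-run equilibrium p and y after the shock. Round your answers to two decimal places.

p = 265.00, y = 2111.00

This is a negative demand shock: AD shifts left.
New AD: y = 4496 − 9p.
SRAS can be written y = 1581 + 2p.
Set AD = SRAS: 4496 − 9p = 1581 + 2p, so 2915 = 11p and p = 265.00.
Substituting into AD, y = 2111.00.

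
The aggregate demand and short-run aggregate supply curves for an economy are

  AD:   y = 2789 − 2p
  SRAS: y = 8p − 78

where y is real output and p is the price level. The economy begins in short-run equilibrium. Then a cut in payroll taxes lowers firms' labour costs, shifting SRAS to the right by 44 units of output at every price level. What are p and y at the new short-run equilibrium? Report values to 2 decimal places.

This is a positive supply shock: SRAS shifts right.
New SRAS: y = 8p − 34.
Set AD = SRAS: 2789 − 2p = 8p − 34, so 2823 = 10p and p = 282.30.
Substituting into AD, y = 2224.40.

p = 282.30, y = 2224.40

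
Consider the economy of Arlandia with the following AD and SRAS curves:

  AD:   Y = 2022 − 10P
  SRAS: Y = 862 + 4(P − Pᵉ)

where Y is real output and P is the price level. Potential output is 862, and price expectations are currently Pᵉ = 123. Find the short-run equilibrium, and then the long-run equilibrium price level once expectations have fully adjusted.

Short run: with Pᵉ = 123, SRAS is Y = 370 + 4P. Setting AD = SRAS gives 1652 = 14P, so P = 118 and Y = 2022 − 10·118 = 842.
Output 842 is below potential 862, so over time expected prices fall and SRAS shifts right until Y returns to 862.
Long run: Y = 862 on the AD curve gives 862 = 2022 − 10P, so P = 116.

Short run: P = 118, Y = 842. Long run: P = 116.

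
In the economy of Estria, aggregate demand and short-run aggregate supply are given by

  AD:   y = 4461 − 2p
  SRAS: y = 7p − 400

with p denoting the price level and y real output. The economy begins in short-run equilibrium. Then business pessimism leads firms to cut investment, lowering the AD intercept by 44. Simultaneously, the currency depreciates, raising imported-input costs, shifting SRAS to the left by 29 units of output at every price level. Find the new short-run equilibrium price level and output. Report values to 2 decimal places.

After both shocks: AD is y = 4417 − 2p and SRAS is y = 7p − 429.
Setting them equal: 4846 = 9p, so p = 538.44.
Substituting into AD, y = 3340.11.

p = 538.44, y = 3340.11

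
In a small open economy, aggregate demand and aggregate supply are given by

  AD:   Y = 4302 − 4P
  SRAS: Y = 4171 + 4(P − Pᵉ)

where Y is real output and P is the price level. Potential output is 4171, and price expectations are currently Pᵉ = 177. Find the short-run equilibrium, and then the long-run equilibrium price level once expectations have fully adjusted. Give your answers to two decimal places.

Short run: with Pᵉ = 177, SRAS is Y = 3463 + 4P. Setting AD = SRAS gives 839 = 8P, so P = 104.88 and Y = 4302 − 4P = 3882.50.
Output 3882.50 is below potential 4171, so over time expected prices fall and SRAS shifts right until Y returns to 4171.
Long run: Y = 4171 on the AD curve gives 4171 = 4302 − 4P, so P = 32.75.

Short run: P = 104.88, Y = 3882.50. Long run: P = 32.75.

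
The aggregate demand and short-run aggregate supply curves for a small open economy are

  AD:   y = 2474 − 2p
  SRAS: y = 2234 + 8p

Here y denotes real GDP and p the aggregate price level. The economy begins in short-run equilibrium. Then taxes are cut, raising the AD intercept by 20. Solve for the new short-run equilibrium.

This is a positive demand shock: AD shifts right.
New AD: y = 2494 − 2p.
Set AD = SRAS: 2494 − 2p = 2234 + 8p, so 260 = 10p and p = 26.
y = 2494 − 2·26 = 2442.

p = 26, y = 2442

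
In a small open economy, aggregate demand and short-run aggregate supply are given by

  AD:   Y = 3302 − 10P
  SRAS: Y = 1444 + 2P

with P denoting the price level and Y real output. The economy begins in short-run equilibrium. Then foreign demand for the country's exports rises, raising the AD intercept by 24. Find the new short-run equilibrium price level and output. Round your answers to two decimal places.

This is a positive demand shock: AD shifts right.
New AD: Y = 3326 − 10P.
Set AD = SRAS: 3326 − 10P = 1444 + 2P, so 1882 = 12P and P = 156.83.
Substituting into AD, Y = 1757.67.

P = 156.83, Y = 1757.67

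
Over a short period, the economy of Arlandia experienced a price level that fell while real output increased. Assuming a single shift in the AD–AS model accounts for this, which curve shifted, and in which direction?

P fell and Y rose. An AD shift moves P and Y in the same direction; an SRAS shift moves them in opposite directions.
Here P and Y moved in opposite directions, so the SRAS curve shifted.
Since Y rose, SRAS shifted right.

SRAS shifted right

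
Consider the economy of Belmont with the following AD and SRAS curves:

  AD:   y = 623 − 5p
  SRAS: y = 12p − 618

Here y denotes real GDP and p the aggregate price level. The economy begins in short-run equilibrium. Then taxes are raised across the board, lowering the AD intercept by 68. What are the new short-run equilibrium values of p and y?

p = 69, y = 210

This is a negative demand shock: AD shifts left.
New AD: y = 555 − 5p.
Set AD = SRAS: 555 − 5p = 12p − 618, so 1173 = 17p and p = 69.
y = 555 − 5·69 = 210.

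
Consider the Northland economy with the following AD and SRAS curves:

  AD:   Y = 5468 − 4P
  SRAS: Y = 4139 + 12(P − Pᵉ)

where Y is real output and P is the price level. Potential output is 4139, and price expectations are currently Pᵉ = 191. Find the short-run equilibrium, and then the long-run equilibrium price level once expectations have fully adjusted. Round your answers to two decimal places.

Short run: P = 226.31, Y = 4562.75. Long run: P = 332.25.

Short run: with Pᵉ = 191, SRAS is Y = 1847 + 12P. Setting AD = SRAS gives 3621 = 16P, so P = 226.31 and Y = 5468 − 4P = 4562.75.
Output 4562.75 is above potential 4139, so over time expected prices rise and SRAS shifts left until Y returns to 4139.
Long run: Y = 4139 on the AD curve gives 4139 = 5468 − 4P, so P = 332.25.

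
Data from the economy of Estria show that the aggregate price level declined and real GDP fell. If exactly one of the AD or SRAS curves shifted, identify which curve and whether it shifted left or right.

P fell and Y fell. An AD shift moves P and Y in the same direction; an SRAS shift moves them in opposite directions.
Here P and Y moved in the same direction, so the AD curve shifted.
Since Y fell, AD shifted left.

AD shifted left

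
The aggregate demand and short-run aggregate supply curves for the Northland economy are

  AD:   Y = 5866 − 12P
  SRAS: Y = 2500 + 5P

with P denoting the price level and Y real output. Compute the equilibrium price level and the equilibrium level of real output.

P = 198, Y = 3490

Set AD = SRAS: 5866 − 12P = 2500 + 5P, so 3366 = 17P and P = 198.
Then Y = 5866 − 12·198 = 3490.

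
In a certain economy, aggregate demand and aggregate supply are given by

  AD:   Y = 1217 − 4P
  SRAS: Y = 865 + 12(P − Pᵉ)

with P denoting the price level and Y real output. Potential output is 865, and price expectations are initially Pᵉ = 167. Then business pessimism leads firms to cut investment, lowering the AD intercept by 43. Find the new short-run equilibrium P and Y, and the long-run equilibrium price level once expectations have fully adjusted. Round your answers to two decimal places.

AD shifts left: new AD is Y = 1174 − 4P. With Pᵉ = 167, SRAS is Y = 12P − 1139.
Short run: 1174 − 4P = 12P − 1139 gives 2313 = 16P, so P = 144.56 and Y = 1174 − 4P = 595.75.
Y = 595.75 is below potential 865; expectations adjust and SRAS shifts right until Y = 865.
Long run: on the new AD curve, 865 = 1174 − 4P gives P = 77.25.

Short run: P = 144.56, Y = 595.75. Long run: P = 77.25.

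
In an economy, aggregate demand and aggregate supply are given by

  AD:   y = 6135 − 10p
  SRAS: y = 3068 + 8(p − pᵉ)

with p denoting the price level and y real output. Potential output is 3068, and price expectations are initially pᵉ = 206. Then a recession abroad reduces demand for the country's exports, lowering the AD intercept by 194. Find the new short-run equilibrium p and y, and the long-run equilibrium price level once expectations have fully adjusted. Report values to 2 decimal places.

AD shifts left: new AD is y = 5941 − 10p. With pᵉ = 206, SRAS is y = 1420 + 8p.
Short run: 5941 − 10p = 1420 + 8p gives 4521 = 18p, so p = 251.17 and y = 5941 − 10p = 3429.33.
y = 3429.33 is above potential 3068; expectations adjust and SRAS shifts left until y = 3068.
Long run: on the new AD curve, 3068 = 5941 − 10p gives p = 287.30.

Short run: p = 251.17, y = 3429.33. Long run: p = 287.30.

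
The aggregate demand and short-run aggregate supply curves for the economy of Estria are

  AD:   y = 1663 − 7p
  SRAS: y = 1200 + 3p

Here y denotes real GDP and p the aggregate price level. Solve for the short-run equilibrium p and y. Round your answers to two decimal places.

Set AD = SRAS: 1663 − 7p = 1200 + 3p, so 463 = 10p and p = 46.30.
Substituting into AD, y = 1663 − 7p = 1338.90.

p = 46.30, y = 1338.90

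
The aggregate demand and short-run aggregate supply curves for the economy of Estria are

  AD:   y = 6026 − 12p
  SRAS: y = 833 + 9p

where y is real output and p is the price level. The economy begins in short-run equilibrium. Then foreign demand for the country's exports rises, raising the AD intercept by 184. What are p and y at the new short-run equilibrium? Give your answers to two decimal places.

p = 256.05, y = 3137.43

This is a positive demand shock: AD shifts right.
New AD: y = 6210 − 12p.
Set AD = SRAS: 6210 − 12p = 833 + 9p, so 5377 = 21p and p = 256.05.
Substituting into AD, y = 3137.43.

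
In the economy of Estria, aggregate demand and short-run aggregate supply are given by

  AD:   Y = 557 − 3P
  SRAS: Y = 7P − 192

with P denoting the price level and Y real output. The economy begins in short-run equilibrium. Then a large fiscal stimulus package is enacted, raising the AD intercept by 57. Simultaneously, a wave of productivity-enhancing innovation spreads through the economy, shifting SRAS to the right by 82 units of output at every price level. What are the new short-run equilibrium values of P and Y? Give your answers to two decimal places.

After both shocks: AD is Y = 614 − 3P and SRAS is Y = 7P − 110.
Setting them equal: 724 = 10P, so P = 72.40.
Substituting into AD, Y = 396.80.

P = 72.40, Y = 396.80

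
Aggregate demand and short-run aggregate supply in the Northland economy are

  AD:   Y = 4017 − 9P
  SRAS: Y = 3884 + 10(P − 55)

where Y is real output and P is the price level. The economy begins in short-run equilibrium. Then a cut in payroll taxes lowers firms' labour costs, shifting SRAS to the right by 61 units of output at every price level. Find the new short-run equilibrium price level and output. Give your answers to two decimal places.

P = 32.74, Y = 3722.37

This is a positive supply shock: SRAS shifts right.
New SRAS: Y = 3395 + 10P.
Set AD = SRAS: 4017 − 9P = 3395 + 10P, so 622 = 19P and P = 32.74.
Substituting into AD, Y = 3722.37.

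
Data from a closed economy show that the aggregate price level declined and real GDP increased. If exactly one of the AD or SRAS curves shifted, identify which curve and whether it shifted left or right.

SRAS shifted right

P fell and Y rose. An AD shift moves P and Y in the same direction; an SRAS shift moves them in opposite directions.
Here P and Y moved in opposite directions, so the SRAS curve shifted.
Since Y rose, SRAS shifted right.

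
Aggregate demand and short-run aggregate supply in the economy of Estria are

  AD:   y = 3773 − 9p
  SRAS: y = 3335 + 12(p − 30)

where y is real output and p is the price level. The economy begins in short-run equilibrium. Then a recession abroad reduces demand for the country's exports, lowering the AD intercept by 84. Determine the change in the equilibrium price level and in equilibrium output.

Δp = -4, Δy = -48

This is a negative demand shock: AD shifts left.
New AD: y = 3689 − 9p.
SRAS can be written y = 2975 + 12p.
Set AD = SRAS: 3689 − 9p = 2975 + 12p, so 714 = 21p and p = 34.
y = 3689 − 9·34 = 3383.
Initially p = 38, y = 3431, so Δp = -4 and Δy = -48.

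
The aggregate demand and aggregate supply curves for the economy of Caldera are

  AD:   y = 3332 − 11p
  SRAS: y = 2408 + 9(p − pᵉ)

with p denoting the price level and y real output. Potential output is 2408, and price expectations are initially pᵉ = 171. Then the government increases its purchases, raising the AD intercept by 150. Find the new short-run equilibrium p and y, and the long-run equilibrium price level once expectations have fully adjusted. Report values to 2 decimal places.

Short run: p = 130.65, y = 2044.85. Long run: p = 97.64.

AD shifts right: new AD is y = 3482 − 11p. With pᵉ = 171, SRAS is y = 869 + 9p.
Short run: 3482 − 11p = 869 + 9p gives 2613 = 20p, so p = 130.65 and y = 3482 − 11p = 2044.85.
y = 2044.85 is below potential 2408; expectations adjust and SRAS shifts right until y = 2408.
Long run: on the new AD curve, 2408 = 3482 − 11p gives p = 97.64.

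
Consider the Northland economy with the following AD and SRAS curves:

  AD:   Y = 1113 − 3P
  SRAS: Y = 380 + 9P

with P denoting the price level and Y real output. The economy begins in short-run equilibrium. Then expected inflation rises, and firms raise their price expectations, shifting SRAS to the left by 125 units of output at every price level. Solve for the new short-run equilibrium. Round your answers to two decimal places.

P = 71.50, Y = 898.50

This is a negative supply shock: SRAS shifts left.
New SRAS: Y = 255 + 9P.
Set AD = SRAS: 1113 − 3P = 255 + 9P, so 858 = 12P and P = 71.50.
Substituting into AD, Y = 898.50.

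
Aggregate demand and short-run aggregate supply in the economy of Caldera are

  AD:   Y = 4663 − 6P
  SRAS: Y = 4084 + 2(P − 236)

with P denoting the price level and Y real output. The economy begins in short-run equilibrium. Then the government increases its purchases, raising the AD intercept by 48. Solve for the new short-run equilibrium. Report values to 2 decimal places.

P = 137.38, Y = 3886.75

This is a positive demand shock: AD shifts right.
New AD: Y = 4711 − 6P.
SRAS can be written Y = 3612 + 2P.
Set AD = SRAS: 4711 − 6P = 3612 + 2P, so 1099 = 8P and P = 137.38.
Substituting into AD, Y = 3886.75.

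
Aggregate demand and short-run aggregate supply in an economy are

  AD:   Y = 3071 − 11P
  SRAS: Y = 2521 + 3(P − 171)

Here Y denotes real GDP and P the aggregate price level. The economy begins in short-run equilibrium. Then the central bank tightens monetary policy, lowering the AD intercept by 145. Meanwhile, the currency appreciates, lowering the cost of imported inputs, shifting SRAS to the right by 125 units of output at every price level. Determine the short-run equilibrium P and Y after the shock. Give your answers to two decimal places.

After both shocks: AD is Y = 2926 − 11P and SRAS is Y = 2133 + 3P.
Setting them equal: 793 = 14P, so P = 56.64.
Substituting into AD, Y = 2302.93.

P = 56.64, Y = 2302.93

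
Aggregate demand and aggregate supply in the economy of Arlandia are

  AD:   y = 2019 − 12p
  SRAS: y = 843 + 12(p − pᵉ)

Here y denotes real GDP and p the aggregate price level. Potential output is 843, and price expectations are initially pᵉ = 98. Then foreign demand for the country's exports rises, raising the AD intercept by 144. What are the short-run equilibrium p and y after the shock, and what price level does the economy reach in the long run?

Short run: p = 104, y = 915. Long run: p = 110.

AD shifts right: new AD is y = 2163 − 12p. With pᵉ = 98, SRAS is y = 12p − 333.
Short run: 2163 − 12p = 12p − 333 gives 2496 = 24p, so p = 104 and y = 2163 − 12·104 = 915.
y = 915 is above potential 843; expectations adjust and SRAS shifts left until y = 843.
Long run: on the new AD curve, 843 = 2163 − 12p gives p = 110.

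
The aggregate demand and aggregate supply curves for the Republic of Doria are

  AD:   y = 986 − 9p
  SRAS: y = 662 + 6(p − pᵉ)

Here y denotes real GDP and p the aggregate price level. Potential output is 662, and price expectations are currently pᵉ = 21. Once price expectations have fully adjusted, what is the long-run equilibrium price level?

Short run: with pᵉ = 21, SRAS is y = 536 + 6p. Setting AD = SRAS gives 450 = 15p, so p = 30 and y = 986 − 9·30 = 716.
Output 716 is above potential 662, so over time expected prices rise and SRAS shifts left until y returns to 662.
Long run: y = 662 on the AD curve gives 662 = 986 − 9p, so p = 36.

Long-run p = 36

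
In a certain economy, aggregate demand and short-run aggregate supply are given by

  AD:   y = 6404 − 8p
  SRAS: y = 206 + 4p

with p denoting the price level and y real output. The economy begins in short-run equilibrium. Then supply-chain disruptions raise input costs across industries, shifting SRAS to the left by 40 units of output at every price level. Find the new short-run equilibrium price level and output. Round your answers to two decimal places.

This is a negative supply shock: SRAS shifts left.
New SRAS: y = 166 + 4p.
Set AD = SRAS: 6404 − 8p = 166 + 4p, so 6238 = 12p and p = 519.83.
Substituting into AD, y = 2245.33.

p = 519.83, y = 2245.33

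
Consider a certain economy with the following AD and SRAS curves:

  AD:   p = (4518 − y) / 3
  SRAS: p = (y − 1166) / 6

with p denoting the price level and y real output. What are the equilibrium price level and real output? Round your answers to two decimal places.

p = 372.44, y = 3400.67

Rearrange AD to y = 4518 − 3p.
Rearrange SRAS to y = 1166 + 6p.
Set AD = SRAS: 4518 − 3p = 1166 + 6p, so 3352 = 9p and p = 372.44.
Substituting into AD, y = 4518 − 3p = 3400.67.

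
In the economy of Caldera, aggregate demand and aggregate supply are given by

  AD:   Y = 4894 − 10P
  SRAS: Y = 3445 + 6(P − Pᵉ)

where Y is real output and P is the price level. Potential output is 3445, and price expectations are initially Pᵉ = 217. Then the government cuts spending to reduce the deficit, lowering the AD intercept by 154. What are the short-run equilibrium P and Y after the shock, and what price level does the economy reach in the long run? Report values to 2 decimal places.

Short run: P = 162.31, Y = 3116.88. Long run: P = 129.50.

AD shifts left: new AD is Y = 4740 − 10P. With Pᵉ = 217, SRAS is Y = 2143 + 6P.
Short run: 4740 − 10P = 2143 + 6P gives 2597 = 16P, so P = 162.31 and Y = 4740 − 10P = 3116.88.
Y = 3116.88 is below potential 3445; expectations adjust and SRAS shifts right until Y = 3445.
Long run: on the new AD curve, 3445 = 4740 − 10P gives P = 129.50.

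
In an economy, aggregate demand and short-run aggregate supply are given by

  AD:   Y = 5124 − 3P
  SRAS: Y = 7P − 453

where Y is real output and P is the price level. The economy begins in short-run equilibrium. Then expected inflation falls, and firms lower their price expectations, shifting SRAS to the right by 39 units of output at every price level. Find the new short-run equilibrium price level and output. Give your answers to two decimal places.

P = 553.80, Y = 3462.60

This is a positive supply shock: SRAS shifts right.
New SRAS: Y = 7P − 414.
Set AD = SRAS: 5124 − 3P = 7P − 414, so 5538 = 10P and P = 553.80.
Substituting into AD, Y = 3462.60.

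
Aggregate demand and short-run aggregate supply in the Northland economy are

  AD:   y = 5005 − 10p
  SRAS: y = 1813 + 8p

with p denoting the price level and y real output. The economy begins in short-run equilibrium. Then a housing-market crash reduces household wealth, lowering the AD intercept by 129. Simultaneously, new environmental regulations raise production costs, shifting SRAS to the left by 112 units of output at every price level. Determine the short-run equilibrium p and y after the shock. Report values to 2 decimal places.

p = 176.39, y = 3112.11

After both shocks: AD is y = 4876 − 10p and SRAS is y = 1701 + 8p.
Setting them equal: 3175 = 18p, so p = 176.39.
Substituting into AD, y = 3112.11.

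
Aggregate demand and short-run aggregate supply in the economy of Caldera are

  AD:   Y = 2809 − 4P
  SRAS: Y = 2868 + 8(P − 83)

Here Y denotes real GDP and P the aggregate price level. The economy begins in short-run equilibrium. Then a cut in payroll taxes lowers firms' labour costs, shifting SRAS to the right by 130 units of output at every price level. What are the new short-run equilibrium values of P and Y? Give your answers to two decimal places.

This is a positive supply shock: SRAS shifts right.
New SRAS: Y = 2334 + 8P.
Set AD = SRAS: 2809 − 4P = 2334 + 8P, so 475 = 12P and P = 39.58.
Substituting into AD, Y = 2650.67.

P = 39.58, Y = 2650.67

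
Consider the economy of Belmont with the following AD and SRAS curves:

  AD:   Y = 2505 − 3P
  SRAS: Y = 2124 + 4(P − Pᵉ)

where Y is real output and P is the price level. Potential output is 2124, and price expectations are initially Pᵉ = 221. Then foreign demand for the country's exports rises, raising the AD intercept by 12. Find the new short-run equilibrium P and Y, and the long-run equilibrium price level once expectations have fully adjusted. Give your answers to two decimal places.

AD shifts right: new AD is Y = 2517 − 3P. With Pᵉ = 221, SRAS is Y = 1240 + 4P.
Short run: 2517 − 3P = 1240 + 4P gives 1277 = 7P, so P = 182.43 and Y = 2517 − 3P = 1969.71.
Y = 1969.71 is below potential 2124; expectations adjust and SRAS shifts right until Y = 2124.
Long run: on the new AD curve, 2124 = 2517 − 3P gives P = 131.00.

Short run: P = 182.43, Y = 1969.71. Long run: P = 131.00.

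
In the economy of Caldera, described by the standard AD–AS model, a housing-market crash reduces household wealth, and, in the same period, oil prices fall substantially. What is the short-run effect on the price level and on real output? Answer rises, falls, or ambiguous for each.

The first event is a negative demand shock: AD shifts left, which by itself pushes P down and Y down.
The second is a favourable supply shock: SRAS shifts right, which by itself pushes P down and Y up.
Both shocks push P down, so P falls. The two shocks push Y in opposite directions, so the effect on Y is ambiguous.

Price level: falls; output: ambiguous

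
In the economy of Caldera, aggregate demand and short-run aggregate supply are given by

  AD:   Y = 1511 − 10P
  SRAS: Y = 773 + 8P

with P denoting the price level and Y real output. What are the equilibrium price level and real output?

P = 41, Y = 1101

Set AD = SRAS: 1511 − 10P = 773 + 8P, so 738 = 18P and P = 41.
Then Y = 1511 − 10·41 = 1101.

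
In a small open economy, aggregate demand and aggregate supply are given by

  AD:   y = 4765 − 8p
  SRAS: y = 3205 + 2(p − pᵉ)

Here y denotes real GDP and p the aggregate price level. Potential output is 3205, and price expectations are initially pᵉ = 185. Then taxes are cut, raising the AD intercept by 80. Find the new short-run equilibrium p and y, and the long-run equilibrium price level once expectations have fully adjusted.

AD shifts right: new AD is y = 4845 − 8p. With pᵉ = 185, SRAS is y = 2835 + 2p.
Short run: 4845 − 8p = 2835 + 2p gives 2010 = 10p, so p = 201 and y = 4845 − 8·201 = 3237.
y = 3237 is above potential 3205; expectations adjust and SRAS shifts left until y = 3205.
Long run: on the new AD curve, 3205 = 4845 − 8p gives p = 205.

Short run: p = 201, y = 3237. Long run: p = 205.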